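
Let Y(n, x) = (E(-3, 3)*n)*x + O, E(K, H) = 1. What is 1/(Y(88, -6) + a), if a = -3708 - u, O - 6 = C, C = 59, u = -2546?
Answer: -1/1625 ≈ -0.00061538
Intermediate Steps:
O = 65 (O = 6 + 59 = 65)
a = -1162 (a = -3708 - 1*(-2546) = -3708 + 2546 = -1162)
Y(n, x) = 65 + n*x (Y(n, x) = (1*n)*x + 65 = n*x + 65 = 65 + n*x)
1/(Y(88, -6) + a) = 1/((65 + 88*(-6)) - 1162) = 1/((65 - 528) - 1162) = 1/(-463 - 1162) = 1/(-1625) = -1/1625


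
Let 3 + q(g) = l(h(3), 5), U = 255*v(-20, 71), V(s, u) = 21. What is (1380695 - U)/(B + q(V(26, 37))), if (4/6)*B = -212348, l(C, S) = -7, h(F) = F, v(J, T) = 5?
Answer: -344855/79633 ≈ -4.3306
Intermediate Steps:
U = 1275 (U = 255*5 = 1275)
q(g) = -10 (q(g) = -3 - 7 = -10)
B = -318522 (B = (3/2)*(-212348) = -318522)
(1380695 - U)/(B + q(V(26, 37))) = (1380695 - 1*1275)/(-318522 - 10) = (1380695 - 1275)/(-318532) = 1379420*(-1/318532) = -344855/79633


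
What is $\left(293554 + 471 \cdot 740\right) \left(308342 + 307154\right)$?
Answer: $395206288624$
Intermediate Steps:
$\left(293554 + 471 \cdot 740\right) \left(308342 + 307154\right) = \left(293554 + 348540\right) 615496 = 642094 \cdot 615496 = 395206288624$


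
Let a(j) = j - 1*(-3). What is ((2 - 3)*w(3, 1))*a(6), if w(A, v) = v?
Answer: -9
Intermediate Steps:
a(j) = 3 + j (a(j) = j + 3 = 3 + j)
((2 - 3)*w(3, 1))*a(6) = ((2 - 3)*1)*(3 + 6) = -1*1*9 = -1*9 = -9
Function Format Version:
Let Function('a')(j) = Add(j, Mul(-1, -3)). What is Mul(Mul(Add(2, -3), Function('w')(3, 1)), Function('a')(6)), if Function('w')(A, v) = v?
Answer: -9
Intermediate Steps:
Function('a')(j) = Add(3, j) (Function('a')(j) = Add(j, 3) = Add(3, j))
Mul(Mul(Add(2, -3), Function('w')(3, 1)), Function('a')(6)) = Mul(Mul(Add(2, -3), 1), Add(3, 6)) = Mul(Mul(-1, 1), 9) = Mul(-1, 9) = -9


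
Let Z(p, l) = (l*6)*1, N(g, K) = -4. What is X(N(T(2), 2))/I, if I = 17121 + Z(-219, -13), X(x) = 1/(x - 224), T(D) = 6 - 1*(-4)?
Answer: -1/3885804 ≈ -2.5735e-7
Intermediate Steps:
T(D) = 10 (T(D) = 6 + 4 = 10)
X(x) = 1/(-224 + x)
Z(p, l) = 6*l (Z(p, l) = (6*l)*1 = 6*l)
I = 17043 (I = 17121 + 6*(-13) = 17121 - 78 = 17043)
X(N(T(2), 2))/I = 1/(-224 - 4*17043) = (1/17043)/(-228) = -1/228*1/17043 = -1/3885804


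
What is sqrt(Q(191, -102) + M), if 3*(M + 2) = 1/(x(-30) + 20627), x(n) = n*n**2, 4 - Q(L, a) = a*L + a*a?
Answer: sqrt(3319068322761)/19119 ≈ 95.289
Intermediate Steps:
Q(L, a) = 4 - a**2 - L*a (Q(L, a) = 4 - (a*L + a*a) = 4 - (L*a + a**2) = 4 - (a**2 + L*a) = 4 + (-a**2 - L*a) = 4 - a**2 - L*a)
x(n) = n**3
M = -38239/19119 (M = -2 + 1/(3*((-30)**3 + 20627)) = -2 + 1/(3*(-27000 + 20627)) = -2 + (1/3)/(-6373) = -2 + (1/3)*(-1/6373) = -2 - 1/19119 = -38239/19119 ≈ -2.0001)
sqrt(Q(191, -102) + M) = sqrt((4 - 1*(-102)**2 - 1*191*(-102)) - 38239/19119) = sqrt((4 - 1*10404 + 19482) - 38239/19119) = sqrt((4 - 10404 + 19482) - 38239/19119) = sqrt(9082 - 38239/19119) = sqrt(173600519/19119) = sqrt(3319068322761)/19119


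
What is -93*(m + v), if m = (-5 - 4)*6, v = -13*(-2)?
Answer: 2604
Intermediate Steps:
v = 26
m = -54 (m = -9*6 = -54)
-93*(m + v) = -93*(-54 + 26) = -93*(-28) = 2604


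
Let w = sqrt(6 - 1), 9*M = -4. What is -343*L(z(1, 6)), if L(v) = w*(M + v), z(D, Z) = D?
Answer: -1715*sqrt(5)/9 ≈ -426.10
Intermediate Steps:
M = -4/9 (M = (1/9)*(-4) = -4/9 ≈ -0.44444)
w = sqrt(5) ≈ 2.2361
L(v) = sqrt(5)*(-4/9 + v)
-343*L(z(1, 6)) = -343*sqrt(5)*(-4/9 + 1) = -343*sqrt(5)*5/9 = -1715*sqrt(5)/9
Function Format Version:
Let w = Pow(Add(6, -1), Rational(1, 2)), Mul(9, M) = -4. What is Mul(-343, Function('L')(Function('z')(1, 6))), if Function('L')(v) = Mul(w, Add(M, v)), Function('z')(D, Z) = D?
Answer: Mul(Rational(-1715, 9), Pow(5, Rational(1, 2))) ≈ -426.10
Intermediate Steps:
M = Rational(-4, 9) (M = Mul(Rational(1, 9), -4) = Rational(-4, 9) ≈ -0.44444)
w = Pow(5, Rational(1, 2)) ≈ 2.2361
Function('L')(v) = Mul(Pow(5, Rational(1, 2)), Add(Rational(-4, 9), v))
Mul(-343, Function('L')(Function('z')(1, 6))) = Mul(-343, Mul(Pow(5, Rational(1, 2)), Add(Rational(-4, 9), 1))) = Mul(-343, Mul(Pow(5, Rational(1, 2)), Rational(5, 9))) = Mul(-343, Mul(Rational(5, 9), Pow(5, Rational(1, 2)))) = Mul(Rational(-1715, 9), Pow(5, Rational(1, 2)))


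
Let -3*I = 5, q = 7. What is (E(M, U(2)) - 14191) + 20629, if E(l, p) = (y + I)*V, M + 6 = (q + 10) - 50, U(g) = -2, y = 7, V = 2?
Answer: 19346/3 ≈ 6448.7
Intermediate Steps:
I = -5/3 (I = -1/3*5 = -5/3 ≈ -1.6667)
M = -39 (M = -6 + ((7 + 10) - 50) = -6 + (17 - 50) = -6 - 33 = -39)
E(l, p) = 32/3 (E(l, p) = (7 - 5/3)*2 = (16/3)*2 = 32/3)
(E(M, U(2)) - 14191) + 20629 = (32/3 - 14191) + 20629 = -42541/3 + 20629 = 19346/3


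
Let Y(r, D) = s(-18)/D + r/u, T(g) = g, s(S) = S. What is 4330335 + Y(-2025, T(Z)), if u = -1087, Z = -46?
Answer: 108262761693/25001 ≈ 4.3303e+6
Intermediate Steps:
Y(r, D) = -18/D - r/1087 (Y(r, D) = -18/D + r/(-1087) = -18/D + r*(-1/1087) = -18/D - r/1087)
4330335 + Y(-2025, T(Z)) = 4330335 + (-18/(-46) - 1/1087*(-2025)) = 4330335 + (-18*(-1/46) + 2025/1087) = 4330335 + (9/23 + 2025/1087) = 4330335 + 56358/25001 = 108262761693/25001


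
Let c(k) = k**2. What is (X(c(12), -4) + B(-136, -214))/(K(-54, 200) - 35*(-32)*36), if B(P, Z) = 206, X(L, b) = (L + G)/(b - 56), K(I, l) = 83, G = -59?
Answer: 2455/484836 ≈ 0.0050636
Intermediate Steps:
X(L, b) = (-59 + L)/(-56 + b) (X(L, b) = (L - 59)/(b - 56) = (-59 + L)/(-56 + b))
(X(c(12), -4) + B(-136, -214))/(K(-54, 200) - 35*(-32)*36) = ((-59 + 12**2)/(-56 - 4) + 206)/(83 - 35*(-32)*36) = ((-59 + 144)/(-60) + 206)/(83 + 1120*36) = (-1/60*85 + 206)/(83 + 40320) = (-17/12 + 206)/40403 = (2455/12)*(1/40403) = 2455/484836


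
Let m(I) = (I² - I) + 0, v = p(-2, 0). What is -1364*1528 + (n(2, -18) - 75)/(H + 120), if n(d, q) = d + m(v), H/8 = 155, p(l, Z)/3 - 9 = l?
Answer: -2834500773/1360 ≈ -2.0842e+6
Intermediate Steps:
p(l, Z) = 27 + 3*l
v = 21 (v = 27 + 3*(-2) = 27 - 6 = 21)
H = 1240 (H = 8*155 = 1240)
m(I) = I² - I
n(d, q) = 420 + d (n(d, q) = d + 21*(-1 + 21) = d + 21*20 = d + 420 = 420 + d)
-1364*1528 + (n(2, -18) - 75)/(H + 120) = -1364*1528 + ((420 + 2) - 75)/(1240 + 120) = -2084192 + (422 - 75)/1360 = -2084192 + 347*(1/1360) = -2084192 + 347/1360 = -2834500773/1360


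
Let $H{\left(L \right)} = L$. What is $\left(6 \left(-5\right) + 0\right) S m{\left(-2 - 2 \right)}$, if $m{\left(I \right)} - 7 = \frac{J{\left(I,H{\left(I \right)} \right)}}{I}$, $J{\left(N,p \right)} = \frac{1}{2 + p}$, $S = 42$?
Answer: $- \frac{17955}{2} \approx -8977.5$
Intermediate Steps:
$m{\left(I \right)} = 7 + \frac{1}{I \left(2 + I\right)}$ ($m{\left(I \right)} = 7 + \frac{1}{\left(2 + I\right) I} = 7 + \frac{1}{I \left(2 + I\right)}$)
$\left(6 \left(-5\right) + 0\right) S m{\left(-2 - 2 \right)} = \left(6 \left(-5\right) + 0\right) 42 \left(7 + \frac{1}{\left(-2 - 2\right) \left(2 - 4\right)}\right) = \left(-30 + 0\right) 42 \left(7 + \frac{1}{\left(-4\right) \left(2 - 4\right)}\right) = \left(-30\right) 42 \left(7 - \frac{1}{4 \left(-2\right)}\right) = - 1260 \left(7 - - \frac{1}{8}\right) = - 1260 \left(7 + \frac{1}{8}\right) = \left(-1260\right) \frac{57}{8} = - \frac{17955}{2}$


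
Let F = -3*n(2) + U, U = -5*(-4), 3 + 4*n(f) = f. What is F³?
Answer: 571787/64 ≈ 8934.2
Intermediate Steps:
n(f) = -¾ + f/4
U = 20
F = 83/4 (F = -3*(-¾ + (¼)*2) + 20 = -3*(-¾ + ½) + 20 = -3*(-¼) + 20 = ¾ + 20 = 83/4 ≈ 20.750)
F³ = (83/4)³ = 571787/64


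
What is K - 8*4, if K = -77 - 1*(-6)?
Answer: -103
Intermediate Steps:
K = -71 (K = -77 + 6 = -71)
K - 8*4 = -71 - 8*4 = -71 - 32 = -103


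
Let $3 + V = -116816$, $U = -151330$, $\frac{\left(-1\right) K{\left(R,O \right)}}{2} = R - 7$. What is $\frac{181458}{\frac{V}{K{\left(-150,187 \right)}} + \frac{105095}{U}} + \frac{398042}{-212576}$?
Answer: $- \frac{15333135225529493}{31374834261680} \approx -488.71$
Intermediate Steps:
$K{\left(R,O \right)} = 14 - 2 R$ ($K{\left(R,O \right)} = - 2 \left(R - 7\right) = - 2 \left(-7 + R\right) = 14 - 2 R$)
$V = -116819$ ($V = -3 - 116816 = -116819$)
$\frac{181458}{\frac{V}{K{\left(-150,187 \right)}} + \frac{105095}{U}} + \frac{398042}{-212576} = \frac{181458}{- \frac{116819}{14 - -300} + \frac{105095}{-151330}} + \frac{398042}{-212576} = \frac{181458}{- \frac{116819}{14 + 300} + 105095 \left(- \frac{1}{151330}\right)} + 398042 \left(- \frac{1}{212576}\right) = \frac{181458}{- \frac{116819}{314} - \frac{21019}{30266}} - \frac{199021}{106288} = \frac{181458}{- \frac{885560955}{2375881}} - \frac{199021}{106288} = 181458 \left(- \frac{2375881}{885560955}\right) - \frac{199021}{106288} = - \frac{143707538166}{295186985} - \frac{199021}{106288} = - \frac{15333135225529493}{31374834261680}$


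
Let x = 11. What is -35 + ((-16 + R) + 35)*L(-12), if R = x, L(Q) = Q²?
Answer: 4285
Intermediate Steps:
R = 11
-35 + ((-16 + R) + 35)*L(-12) = -35 + ((-16 + 11) + 35)*(-12)² = -35 + (-5 + 35)*144 = -35 + 30*144 = -35 + 4320 = 4285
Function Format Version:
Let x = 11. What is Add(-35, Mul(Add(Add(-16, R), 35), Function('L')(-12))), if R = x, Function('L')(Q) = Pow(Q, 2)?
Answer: 4285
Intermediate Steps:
R = 11
Add(-35, Mul(Add(Add(-16, R), 35), Function('L')(-12))) = Add(-35, Mul(Add(Add(-16, 11), 35), Pow(-12, 2))) = Add(-35, Mul(Add(-5, 35), 144)) = Add(-35, Mul(30, 144)) = Add(-35, 4320) = 4285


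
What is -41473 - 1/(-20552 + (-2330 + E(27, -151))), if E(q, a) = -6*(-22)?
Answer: -943510749/22750 ≈ -41473.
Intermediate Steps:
E(q, a) = 132
-41473 - 1/(-20552 + (-2330 + E(27, -151))) = -41473 - 1/(-20552 + (-2330 + 132)) = -41473 - 1/(-20552 - 2198) = -41473 - 1/(-22750) = -41473 - 1*(-1/22750) = -41473 + 1/22750 = -943510749/22750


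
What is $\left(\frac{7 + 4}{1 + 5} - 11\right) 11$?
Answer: $- \frac{605}{6} \approx -100.83$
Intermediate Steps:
$\left(\frac{7 + 4}{1 + 5} - 11\right) 11 = \left(\frac{11}{6} - 11\right) 11 = \left(- \frac{55}{6}\right) 11 = - \frac{605}{6}$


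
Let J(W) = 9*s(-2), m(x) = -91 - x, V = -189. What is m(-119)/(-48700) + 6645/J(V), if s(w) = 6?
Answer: 26967499/219150 ≈ 123.05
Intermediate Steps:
J(W) = 54 (J(W) = 9*6 = 54)
m(-119)/(-48700) + 6645/J(V) = (-91 - 1*(-119))/(-48700) + 6645/54 = (-91 + 119)*(-1/48700) + 6645*(1/54) = 28*(-1/48700) + 2215/18 = -7/12175 + 2215/18 = 26967499/219150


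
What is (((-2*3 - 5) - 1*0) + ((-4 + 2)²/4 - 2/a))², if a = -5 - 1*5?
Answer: 2401/25 ≈ 96.040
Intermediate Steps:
a = -10 (a = -5 - 5 = -10)
(((-2*3 - 5) - 1*0) + ((-4 + 2)²/4 - 2/a))² = (((-2*3 - 5) - 1*0) + ((-4 + 2)²/4 - 2/(-10)))² = (((-6 - 5) + 0) + ((-2)²*(¼) - 2*(-⅒)))² = ((-11 + 0) + (4*(¼) + ⅕))² = (-11 + (1 + ⅕))² = (-11 + 6/5)² = (-49/5)² = 2401/25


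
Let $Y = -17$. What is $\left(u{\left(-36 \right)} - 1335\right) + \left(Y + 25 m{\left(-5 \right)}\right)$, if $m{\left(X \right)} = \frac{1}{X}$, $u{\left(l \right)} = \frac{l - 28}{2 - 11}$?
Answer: $- \frac{12149}{9} \approx -1349.9$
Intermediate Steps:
$u{\left(l \right)} = \frac{28}{9} - \frac{l}{9}$ ($u{\left(l \right)} = \frac{-28 + l}{-9} = \left(-28 + l\right) \left(- \frac{1}{9}\right) = \frac{28}{9} - \frac{l}{9}$)
$\left(u{\left(-36 \right)} - 1335\right) + \left(Y + 25 m{\left(-5 \right)}\right) = \left(\left(\frac{28}{9} - -4\right) - 1335\right) - \left(17 - \frac{25}{-5}\right) = \left(\left(\frac{28}{9} + 4\right) - 1335\right) + \left(-17 + 25 \left(- \frac{1}{5}\right)\right) = \left(\frac{64}{9} - 1335\right) - 22 = - \frac{11951}{9} - 22 = - \frac{12149}{9}$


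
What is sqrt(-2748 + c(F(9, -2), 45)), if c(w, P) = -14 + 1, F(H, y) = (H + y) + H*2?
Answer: I*sqrt(2761) ≈ 52.545*I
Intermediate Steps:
F(H, y) = y + 3*H (F(H, y) = (H + y) + 2*H = y + 3*H)
c(w, P) = -13
sqrt(-2748 + c(F(9, -2), 45)) = sqrt(-2748 - 13) = sqrt(-2761) = I*sqrt(2761)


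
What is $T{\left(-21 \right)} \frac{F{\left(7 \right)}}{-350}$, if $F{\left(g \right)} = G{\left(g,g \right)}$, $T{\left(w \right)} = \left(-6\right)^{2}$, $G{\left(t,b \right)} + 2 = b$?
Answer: $- \frac{18}{35} \approx -0.51429$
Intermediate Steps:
$G{\left(t,b \right)} = -2 + b$
$T{\left(w \right)} = 36$
$F{\left(g \right)} = -2 + g$
$T{\left(-21 \right)} \frac{F{\left(7 \right)}}{-350} = 36 \frac{-2 + 7}{-350} = 36 \cdot 5 \left(- \frac{1}{350}\right) = 36 \left(- \frac{1}{70}\right) = - \frac{18}{35}$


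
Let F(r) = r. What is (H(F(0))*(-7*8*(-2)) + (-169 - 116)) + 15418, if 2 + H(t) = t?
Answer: 14909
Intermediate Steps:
H(t) = -2 + t
(H(F(0))*(-7*8*(-2)) + (-169 - 116)) + 15418 = ((-2 + 0)*(-7*8*(-2)) + (-169 - 116)) + 15418 = (-(-112)*(-2) - 285) + 15418 = (-2*112 - 285) + 15418 = (-224 - 285) + 15418 = -509 + 15418 = 14909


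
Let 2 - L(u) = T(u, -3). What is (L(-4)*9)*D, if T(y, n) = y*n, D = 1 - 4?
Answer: 270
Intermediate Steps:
D = -3
T(y, n) = n*y
L(u) = 2 + 3*u (L(u) = 2 - (-3)*u = 2 + 3*u)
(L(-4)*9)*D = ((2 + 3*(-4))*9)*(-3) = ((2 - 12)*9)*(-3) = -10*9*(-3) = -90*(-3) = 270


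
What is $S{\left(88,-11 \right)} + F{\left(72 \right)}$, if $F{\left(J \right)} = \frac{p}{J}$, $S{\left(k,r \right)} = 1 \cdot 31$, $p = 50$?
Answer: $\frac{1141}{36} \approx 31.694$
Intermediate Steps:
$S{\left(k,r \right)} = 31$
$F{\left(J \right)} = \frac{50}{J}$
$S{\left(88,-11 \right)} + F{\left(72 \right)} = 31 + \frac{50}{72} = 31 + 50 \cdot \frac{1}{72} = 31 + \frac{25}{36} = \frac{1141}{36}$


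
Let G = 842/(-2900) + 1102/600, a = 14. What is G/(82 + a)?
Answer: 13453/835200 ≈ 0.016108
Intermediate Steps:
G = 13453/8700 (G = 842*(-1/2900) + 1102*(1/600) = -421/1450 + 551/300 = 13453/8700 ≈ 1.5463)
G/(82 + a) = 13453/(8700*(82 + 14)) = (13453/8700)/96 = (13453/8700)*(1/96) = 13453/835200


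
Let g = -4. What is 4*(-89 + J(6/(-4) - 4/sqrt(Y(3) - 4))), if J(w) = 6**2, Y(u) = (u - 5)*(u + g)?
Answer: -212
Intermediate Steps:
Y(u) = (-5 + u)*(-4 + u) (Y(u) = (u - 5)*(u - 4) = (-5 + u)*(-4 + u))
J(w) = 36
4*(-89 + J(6/(-4) - 4/sqrt(Y(3) - 4))) = 4*(-89 + 36) = 4*(-53) = -212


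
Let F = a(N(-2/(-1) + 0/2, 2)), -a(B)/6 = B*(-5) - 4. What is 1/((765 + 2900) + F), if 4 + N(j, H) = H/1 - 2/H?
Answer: 1/3599 ≈ 0.00027785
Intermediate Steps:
N(j, H) = -4 + H - 2/H (N(j, H) = -4 + (H/1 - 2/H) = -4 + (H*1 - 2/H) = -4 + (H - 2/H) = -4 + H - 2/H)
a(B) = 24 + 30*B (a(B) = -6*(B*(-5) - 4) = -6*(-5*B - 4) = -6*(-4 - 5*B) = 24 + 30*B)
F = -66 (F = 24 + 30*(-4 + 2 - 2/2) = 24 + 30*(-4 + 2 - 2*½) = 24 + 30*(-4 + 2 - 1) = 24 + 30*(-3) = 24 - 90 = -66)
1/((765 + 2900) + F) = 1/((765 + 2900) - 66) = 1/(3665 - 66) = 1/3599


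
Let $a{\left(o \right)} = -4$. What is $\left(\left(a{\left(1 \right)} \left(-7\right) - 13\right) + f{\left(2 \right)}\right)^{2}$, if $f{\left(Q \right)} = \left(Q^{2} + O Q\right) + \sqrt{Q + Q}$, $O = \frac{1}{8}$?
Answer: $\frac{7225}{16} \approx 451.56$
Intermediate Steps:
$O = \frac{1}{8} \approx 0.125$
$f{\left(Q \right)} = Q^{2} + \frac{Q}{8} + \sqrt{2} \sqrt{Q}$ ($f{\left(Q \right)} = \left(Q^{2} + \frac{Q}{8}\right) + \sqrt{Q + Q} = \left(Q^{2} + \frac{Q}{8}\right) + \sqrt{2 Q} = \left(Q^{2} + \frac{Q}{8}\right) + \sqrt{2} \sqrt{Q} = Q^{2} + \frac{Q}{8} + \sqrt{2} \sqrt{Q}$)
$\left(\left(a{\left(1 \right)} \left(-7\right) - 13\right) + f{\left(2 \right)}\right)^{2} = \left(\left(\left(-4\right) \left(-7\right) - 13\right) + \left(2^{2} + \frac{1}{8} \cdot 2 + \sqrt{2} \sqrt{2}\right)\right)^{2} = \left(\left(28 - 13\right) + \left(4 + \frac{1}{4} + 2\right)\right)^{2} = \left(15 + \frac{25}{4}\right)^{2} = \left(\frac{85}{4}\right)^{2} = \frac{7225}{16}$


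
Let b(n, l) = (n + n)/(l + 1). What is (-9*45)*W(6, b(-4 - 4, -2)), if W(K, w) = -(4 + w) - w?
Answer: 14580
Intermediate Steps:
b(n, l) = 2*n/(1 + l) (b(n, l) = (2*n)/(1 + l) = 2*n/(1 + l))
W(K, w) = -4 - 2*w (W(K, w) = (-4 - w) - w = -4 - 2*w)
(-9*45)*W(6, b(-4 - 4, -2)) = (-9*45)*(-4 - 4*(-4 - 4)/(1 - 2)) = -405*(-4 - 4*(-8)/(-1)) = -405*(-4 - 4*(-8)*(-1)) = -405*(-4 - 2*16) = -405*(-4 - 32) = -405*(-36) = 14580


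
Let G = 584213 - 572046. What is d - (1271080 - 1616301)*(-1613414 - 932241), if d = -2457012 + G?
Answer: -878816009600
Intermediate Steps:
G = 12167
d = -2444845 (d = -2457012 + 12167 = -2444845)
d - (1271080 - 1616301)*(-1613414 - 932241) = -2444845 - (1271080 - 1616301)*(-1613414 - 932241) = -2444845 - (-345221)*(-2545655) = -2444845 - 1*878813564755 = -2444845 - 878813564755 = -878816009600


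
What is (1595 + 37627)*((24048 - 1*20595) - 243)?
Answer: 125902620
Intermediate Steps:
(1595 + 37627)*((24048 - 1*20595) - 243) = 39222*((24048 - 20595) - 243) = 39222*(3453 - 243) = 39222*3210 = 125902620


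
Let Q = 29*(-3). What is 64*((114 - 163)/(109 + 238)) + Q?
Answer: -33325/347 ≈ -96.037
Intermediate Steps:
Q = -87
64*((114 - 163)/(109 + 238)) + Q = 64*((114 - 163)/(109 + 238)) - 87 = 64*(-49/347) - 87 = -3136/347 - 87 = -33325/347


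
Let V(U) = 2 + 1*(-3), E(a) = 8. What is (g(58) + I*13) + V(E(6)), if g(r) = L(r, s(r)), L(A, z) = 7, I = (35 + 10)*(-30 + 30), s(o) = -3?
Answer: 6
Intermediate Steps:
I = 0 (I = 45*0 = 0)
g(r) = 7
V(U) = -1 (V(U) = 2 - 3 = -1)
(g(58) + I*13) + V(E(6)) = (7 + 0*13) - 1 = (7 + 0) - 1 = 7 - 1 = 6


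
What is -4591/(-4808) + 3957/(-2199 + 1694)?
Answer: -16706801/2428040 ≈ -6.8808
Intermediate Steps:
-4591/(-4808) + 3957/(-2199 + 1694) = -4591*(-1/4808) + 3957/(-505) = 4591/4808 + 3957*(-1/505) = 4591/4808 - 3957/505 = -16706801/2428040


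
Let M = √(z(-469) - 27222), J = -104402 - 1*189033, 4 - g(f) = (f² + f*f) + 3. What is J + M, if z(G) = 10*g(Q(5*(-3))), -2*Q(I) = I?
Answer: -293435 + I*√28337 ≈ -2.9344e+5 + 168.34*I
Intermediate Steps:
Q(I) = -I/2
g(f) = 1 - 2*f² (g(f) = 4 - ((f² + f*f) + 3) = 4 - ((f² + f²) + 3) = 4 - (2*f² + 3) = 4 - (3 + 2*f²) = 4 + (-3 - 2*f²) = 1 - 2*f²)
z(G) = -1115 (z(G) = 10*(1 - 2*(-5*(-3)/2)²) = 10*(1 - 2*(-½*(-15))²) = 10*(1 - 2*(15/2)²) = 10*(1 - 2*225/4) = 10*(1 - 225/2) = 10*(-223/2) = -1115)
J = -293435 (J = -104402 - 189033 = -293435)
M = I*√28337 (M = √(-1115 - 27222) = √(-28337) = I*√28337 ≈ 168.34*I)
J + M = -293435 + I*√28337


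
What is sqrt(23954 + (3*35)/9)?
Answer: sqrt(215691)/3 ≈ 154.81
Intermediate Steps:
sqrt(23954 + (3*35)/9) = sqrt(23954 + 105*(1/9)) = sqrt(23954 + 35/3) = sqrt(71897/3) = sqrt(215691)/3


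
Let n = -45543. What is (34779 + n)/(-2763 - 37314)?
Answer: 1196/4453 ≈ 0.26858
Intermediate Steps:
(34779 + n)/(-2763 - 37314) = (34779 - 45543)/(-2763 - 37314) = -10764/(-40077) = -10764*(-1/40077) = 1196/4453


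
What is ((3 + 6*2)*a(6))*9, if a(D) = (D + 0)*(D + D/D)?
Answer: 5670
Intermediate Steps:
a(D) = D*(1 + D) (a(D) = D*(D + 1) = D*(1 + D))
((3 + 6*2)*a(6))*9 = ((3 + 6*2)*(6*(1 + 6)))*9 = ((3 + 12)*(6*7))*9 = (15*42)*9 = 630*9 = 5670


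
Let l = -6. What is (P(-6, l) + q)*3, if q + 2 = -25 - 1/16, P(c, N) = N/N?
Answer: -1251/16 ≈ -78.188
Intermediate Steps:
P(c, N) = 1
q = -433/16 (q = -2 + (-25 - 1/16) = -2 - 401/16 = -433/16 ≈ -27.063)
(P(-6, l) + q)*3 = (1 - 433/16)*3 = -417/16*3 = -1251/16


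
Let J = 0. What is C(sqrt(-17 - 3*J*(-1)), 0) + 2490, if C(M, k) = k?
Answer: 2490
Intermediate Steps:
C(sqrt(-17 - 3*J*(-1)), 0) + 2490 = 0 + 2490 = 2490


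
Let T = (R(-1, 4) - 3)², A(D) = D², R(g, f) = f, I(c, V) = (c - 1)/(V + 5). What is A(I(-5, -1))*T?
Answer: 9/4 ≈ 2.2500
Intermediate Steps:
I(c, V) = (-1 + c)/(5 + V)
T = 1 (T = (4 - 3)² = 1² = 1)
A(I(-5, -1))*T = ((-1 - 5)/(5 - 1))²*1 = (-6/4)²*1 = ((¼)*(-6))²*1 = (-3/2)²*1 = (9/4)*1 = 9/4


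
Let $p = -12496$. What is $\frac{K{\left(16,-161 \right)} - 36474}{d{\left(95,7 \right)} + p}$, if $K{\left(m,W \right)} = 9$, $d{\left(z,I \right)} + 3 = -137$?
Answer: $\frac{935}{324} \approx 2.8858$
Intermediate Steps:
$d{\left(z,I \right)} = -140$ ($d{\left(z,I \right)} = -3 - 137 = -140$)
$\frac{K{\left(16,-161 \right)} - 36474}{d{\left(95,7 \right)} + p} = \frac{9 - 36474}{-140 - 12496} = - \frac{36465}{-12636} = \left(-36465\right) \left(- \frac{1}{12636}\right) = \frac{935}{324}$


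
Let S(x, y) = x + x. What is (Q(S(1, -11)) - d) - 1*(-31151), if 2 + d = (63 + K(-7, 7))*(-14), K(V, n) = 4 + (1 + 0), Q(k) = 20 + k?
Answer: 32127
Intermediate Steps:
S(x, y) = 2*x
K(V, n) = 5 (K(V, n) = 4 + 1 = 5)
d = -954 (d = -2 + (63 + 5)*(-14) = -2 + 68*(-14) = -2 - 952 = -954)
(Q(S(1, -11)) - d) - 1*(-31151) = ((20 + 2*1) - 1*(-954)) - 1*(-31151) = ((20 + 2) + 954) + 31151 = (22 + 954) + 31151 = 976 + 31151 = 32127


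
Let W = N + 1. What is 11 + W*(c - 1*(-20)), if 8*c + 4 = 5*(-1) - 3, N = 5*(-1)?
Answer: -63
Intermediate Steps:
N = -5
c = -3/2 (c = -1/2 + (5*(-1) - 3)/8 = -1/2 + (-5 - 3)/8 = -1/2 + (1/8)*(-8) = -1/2 - 1 = -3/2 ≈ -1.5000)
W = -4 (W = -5 + 1 = -4)
11 + W*(c - 1*(-20)) = 11 - 4*(-3/2 - 1*(-20)) = 11 - 4*(-3/2 + 20) = 11 - 4*37/2 = 11 - 74 = -63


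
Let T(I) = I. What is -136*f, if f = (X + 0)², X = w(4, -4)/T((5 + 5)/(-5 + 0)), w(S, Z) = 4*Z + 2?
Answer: -6664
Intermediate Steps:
w(S, Z) = 2 + 4*Z
X = 7 (X = (2 + 4*(-4))/(((5 + 5)/(-5 + 0))) = (2 - 16)/((10/(-5))) = -14/(10*(-⅕)) = -14/(-2) = -14*(-½) = 7)
f = 49 (f = (7 + 0)² = 7² = 49)
-136*f = -136*49 = -6664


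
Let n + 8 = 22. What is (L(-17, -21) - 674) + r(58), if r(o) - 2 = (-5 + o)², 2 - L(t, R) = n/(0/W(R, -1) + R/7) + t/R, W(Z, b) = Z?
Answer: 15000/7 ≈ 2142.9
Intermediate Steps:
n = 14 (n = -8 + 22 = 14)
L(t, R) = 2 - 98/R - t/R (L(t, R) = 2 - (14/(0/R + R/7) + t/R) = 2 - (14/(0 + R*(⅐)) + t/R) = 2 - (14/(0 + R/7) + t/R) = 2 - (14/((R/7)) + t/R) = 2 - (14*(7/R) + t/R) = 2 - (98/R + t/R) = 2 + (-98/R - t/R) = 2 - 98/R - t/R)
r(o) = 2 + (-5 + o)²
(L(-17, -21) - 674) + r(58) = ((-98 - 1*(-17) + 2*(-21))/(-21) - 674) + (2 + (-5 + 58)²) = (-(-98 + 17 - 42)/21 - 674) + (2 + 53²) = (-1/21*(-123) - 674) + (2 + 2809) = (41/7 - 674) + 2811 = -4677/7 + 2811 = 15000/7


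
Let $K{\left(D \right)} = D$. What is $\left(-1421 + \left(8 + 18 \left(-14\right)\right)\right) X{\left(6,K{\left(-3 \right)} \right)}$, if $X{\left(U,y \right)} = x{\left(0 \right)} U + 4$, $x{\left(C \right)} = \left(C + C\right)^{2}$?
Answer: $-6660$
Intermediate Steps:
$x{\left(C \right)} = 4 C^{2}$ ($x{\left(C \right)} = \left(2 C\right)^{2} = 4 C^{2}$)
$X{\left(U,y \right)} = 4$ ($X{\left(U,y \right)} = 4 \cdot 0^{2} U + 4 = 4 \cdot 0 U + 4 = 0 U + 4 = 0 + 4 = 4$)
$\left(-1421 + \left(8 + 18 \left(-14\right)\right)\right) X{\left(6,K{\left(-3 \right)} \right)} = \left(-1421 + \left(8 + 18 \left(-14\right)\right)\right) 4 = \left(-1421 + \left(8 - 252\right)\right) 4 = \left(-1421 - 244\right) 4 = \left(-1665\right) 4 = -6660$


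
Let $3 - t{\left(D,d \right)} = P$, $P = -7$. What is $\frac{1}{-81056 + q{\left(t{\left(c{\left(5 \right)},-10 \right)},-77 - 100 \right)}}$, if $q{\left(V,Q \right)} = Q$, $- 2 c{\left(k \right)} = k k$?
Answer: $- \frac{1}{81233} \approx -1.231 \cdot 10^{-5}$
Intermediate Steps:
$c{\left(k \right)} = - \frac{k^{2}}{2}$ ($c{\left(k \right)} = - \frac{k k}{2} = - \frac{k^{2}}{2}$)
$t{\left(D,d \right)} = 10$ ($t{\left(D,d \right)} = 3 - -7 = 3 + 7 = 10$)
$\frac{1}{-81056 + q{\left(t{\left(c{\left(5 \right)},-10 \right)},-77 - 100 \right)}} = \frac{1}{-81056 - 177} = \frac{1}{-81233} = - \frac{1}{81233}$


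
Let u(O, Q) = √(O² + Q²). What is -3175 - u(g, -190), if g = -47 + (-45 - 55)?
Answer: -3175 - √57709 ≈ -3415.2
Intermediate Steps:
g = -147 (g = -47 - 100 = -147)
-3175 - u(g, -190) = -3175 - √((-147)² + (-190)²) = -3175 - √(21609 + 36100) = -3175 - √57709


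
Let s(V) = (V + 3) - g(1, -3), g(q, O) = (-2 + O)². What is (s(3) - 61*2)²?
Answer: 19881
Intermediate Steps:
s(V) = -22 + V (s(V) = (V + 3) - (-2 - 3)² = (3 + V) - 1*(-5)² = (3 + V) - 1*25 = (3 + V) - 25 = -22 + V)
(s(3) - 61*2)² = ((-22 + 3) - 61*2)² = (-19 - 122)² = (-141)² = 19881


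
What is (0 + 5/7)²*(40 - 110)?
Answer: -250/7 ≈ -35.714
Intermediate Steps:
(0 + 5/7)²*(40 - 110) = (0 + 5*(⅐))²*(-70) = (0 + 5/7)²*(-70) = (5/7)²*(-70) = (25/49)*(-70) = -250/7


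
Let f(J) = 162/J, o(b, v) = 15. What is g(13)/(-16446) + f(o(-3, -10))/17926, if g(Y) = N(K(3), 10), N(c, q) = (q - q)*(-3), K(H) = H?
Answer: 27/44815 ≈ 0.00060248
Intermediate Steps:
N(c, q) = 0 (N(c, q) = 0*(-3) = 0)
g(Y) = 0
g(13)/(-16446) + f(o(-3, -10))/17926 = 0/(-16446) + (162/15)/17926 = 0*(-1/16446) + (162*(1/15))*(1/17926) = 0 + (54/5)*(1/17926) = 0 + 27/44815 = 27/44815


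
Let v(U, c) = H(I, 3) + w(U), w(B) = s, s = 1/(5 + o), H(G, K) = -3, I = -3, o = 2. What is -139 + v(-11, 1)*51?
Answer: -1993/7 ≈ -284.71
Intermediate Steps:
s = 1/7 (s = 1/(5 + 2) = 1/7 ≈ 0.14286)
w(B) = 1/7
v(U, c) = -20/7 (v(U, c) = -3 + 1/7 = -20/7)
-139 + v(-11, 1)*51 = -139 - 20/7*51 = -139 - 1020/7 = -1993/7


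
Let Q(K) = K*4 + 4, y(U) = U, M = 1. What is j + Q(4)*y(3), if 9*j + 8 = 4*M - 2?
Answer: 178/3 ≈ 59.333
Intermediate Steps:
Q(K) = 4 + 4*K (Q(K) = 4*K + 4 = 4 + 4*K)
j = -⅔ (j = -8/9 + (4*1 - 2)/9 = -8/9 + (4 - 2)/9 = -8/9 + (⅑)*2 = -8/9 + 2/9 = -⅔ ≈ -0.66667)
j + Q(4)*y(3) = -⅔ + (4 + 4*4)*3 = -⅔ + (4 + 16)*3 = -⅔ + 20*3 = -⅔ + 60 = 178/3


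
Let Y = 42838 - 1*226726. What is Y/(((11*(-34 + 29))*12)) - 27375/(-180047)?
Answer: 2760545853/9902585 ≈ 278.77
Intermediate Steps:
Y = -183888 (Y = 42838 - 226726 = -183888)
Y/(((11*(-34 + 29))*12)) - 27375/(-180047) = -183888*1/(132*(-34 + 29)) - 27375/(-180047) = -183888/((11*(-5))*12) - 27375*(-1/180047) = -183888/((-55*12)) + 27375/180047 = -183888/(-660) + 27375/180047 = -183888*(-1/660) + 27375/180047 = 15324/55 + 27375/180047 = 2760545853/9902585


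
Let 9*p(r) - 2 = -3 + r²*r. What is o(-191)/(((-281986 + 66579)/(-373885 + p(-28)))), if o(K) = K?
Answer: -646901338/1938663 ≈ -333.68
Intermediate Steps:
p(r) = -⅑ + r³/9 (p(r) = 2/9 + (-3 + r²*r)/9 = 2/9 + (-3 + r³)/9 = 2/9 + (-⅓ + r³/9) = -⅑ + r³/9)
o(-191)/(((-281986 + 66579)/(-373885 + p(-28)))) = -191*(-373885 + (-⅑ + (⅑)*(-28)³))/(-281986 + 66579) = -191/((-215407/(-373885 + (-⅑ + (⅑)*(-21952))))) = -191/((-215407/(-373885 + (-⅑ - 21952/9)))) = -191/((-215407/(-373885 - 21953/9))) = -191/((-215407/(-3386918/9))) = -191/((-215407*(-9/3386918))) = -191/1938663/3386918 = -191*3386918/1938663 = -646901338/1938663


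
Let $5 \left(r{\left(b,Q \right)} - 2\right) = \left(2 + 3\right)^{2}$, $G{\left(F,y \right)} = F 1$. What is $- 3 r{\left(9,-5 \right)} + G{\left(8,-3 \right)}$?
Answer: $-13$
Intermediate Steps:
$G{\left(F,y \right)} = F$
$r{\left(b,Q \right)} = 7$ ($r{\left(b,Q \right)} = 2 + \frac{\left(2 + 3\right)^{2}}{5} = 2 + \frac{5^{2}}{5} = 2 + \frac{1}{5} \cdot 25 = 2 + 5 = 7$)
$- 3 r{\left(9,-5 \right)} + G{\left(8,-3 \right)} = \left(-3\right) 7 + 8 = -21 + 8 = -13$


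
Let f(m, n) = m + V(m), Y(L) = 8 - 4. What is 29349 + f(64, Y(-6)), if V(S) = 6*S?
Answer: 29797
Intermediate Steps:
Y(L) = 4
f(m, n) = 7*m (f(m, n) = m + 6*m = 7*m)
29349 + f(64, Y(-6)) = 29349 + 7*64 = 29349 + 448 = 29797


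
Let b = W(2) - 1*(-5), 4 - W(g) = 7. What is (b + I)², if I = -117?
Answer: 13225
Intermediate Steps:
W(g) = -3 (W(g) = 4 - 1*7 = 4 - 7 = -3)
b = 2 (b = -3 - 1*(-5) = -3 + 5 = 2)
(b + I)² = (2 - 117)² = (-115)² = 13225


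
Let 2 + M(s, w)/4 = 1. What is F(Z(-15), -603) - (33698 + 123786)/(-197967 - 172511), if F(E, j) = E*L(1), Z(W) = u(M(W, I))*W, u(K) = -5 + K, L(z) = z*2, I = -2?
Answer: 50093272/185239 ≈ 270.43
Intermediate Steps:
M(s, w) = -4 (M(s, w) = -8 + 4*1 = -8 + 4 = -4)
L(z) = 2*z
Z(W) = -9*W (Z(W) = (-5 - 4)*W = -9*W)
F(E, j) = 2*E (F(E, j) = E*(2*1) = E*2 = 2*E)
F(Z(-15), -603) - (33698 + 123786)/(-197967 - 172511) = 2*(-9*(-15)) - (33698 + 123786)/(-197967 - 172511) = 2*135 - 157484/(-370478) = 270 - 157484*(-1)/370478 = 270 - 1*(-78742/185239) = 270 + 78742/185239 = 50093272/185239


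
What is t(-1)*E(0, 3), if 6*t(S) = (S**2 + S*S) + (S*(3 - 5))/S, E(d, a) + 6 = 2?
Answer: 0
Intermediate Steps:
E(d, a) = -4 (E(d, a) = -6 + 2 = -4)
t(S) = -1/3 + S**2/3 (t(S) = ((S**2 + S*S) + (S*(3 - 5))/S)/6 = ((S**2 + S**2) + (S*(-2))/S)/6 = (2*S**2 + (-2*S)/S)/6 = (2*S**2 - 2)/6 = (-2 + 2*S**2)/6 = -1/3 + S**2/3)
t(-1)*E(0, 3) = (-1/3 + (1/3)*(-1)**2)*(-4) = (-1/3 + (1/3)*1)*(-4) = (-1/3 + 1/3)*(-4) = 0*(-4) = 0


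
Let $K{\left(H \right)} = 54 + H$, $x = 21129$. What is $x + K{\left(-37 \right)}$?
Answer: $21146$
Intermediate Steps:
$x + K{\left(-37 \right)} = 21129 + \left(54 - 37\right) = 21129 + 17 = 21146$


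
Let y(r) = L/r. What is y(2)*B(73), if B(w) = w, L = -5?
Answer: -365/2 ≈ -182.50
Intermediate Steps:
y(r) = -5/r
y(2)*B(73) = -5/2*73 = -365/2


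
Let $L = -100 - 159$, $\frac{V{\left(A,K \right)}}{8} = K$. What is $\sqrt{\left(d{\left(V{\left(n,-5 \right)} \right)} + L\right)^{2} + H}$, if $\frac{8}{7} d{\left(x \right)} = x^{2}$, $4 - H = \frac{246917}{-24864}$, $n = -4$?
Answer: $\frac{\sqrt{50303470375578}}{6216} \approx 1141.0$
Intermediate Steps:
$V{\left(A,K \right)} = 8 K$
$H = \frac{346373}{24864}$ ($H = 4 - \frac{246917}{-24864} = 4 - 246917 \left(- \frac{1}{24864}\right) = 4 - - \frac{246917}{24864} = 4 + \frac{246917}{24864} = \frac{346373}{24864} \approx 13.931$)
$d{\left(x \right)} = \frac{7 x^{2}}{8}$
$L = -259$ ($L = -100 - 159 = -259$)
$\sqrt{\left(d{\left(V{\left(n,-5 \right)} \right)} + L\right)^{2} + H} = \sqrt{\left(\frac{7 \left(8 \left(-5\right)\right)^{2}}{8} - 259\right)^{2} + \frac{346373}{24864}} = \sqrt{\left(\frac{7 \left(-40\right)^{2}}{8} - 259\right)^{2} + \frac{346373}{24864}} = \sqrt{\left(\frac{7}{8} \cdot 1600 - 259\right)^{2} + \frac{346373}{24864}} = \sqrt{\left(1400 - 259\right)^{2} + \frac{346373}{24864}} = \sqrt{1141^{2} + \frac{346373}{24864}} = \sqrt{1301881 + \frac{346373}{24864}} = \sqrt{\frac{32370315557}{24864}} = \frac{\sqrt{50303470375578}}{6216}$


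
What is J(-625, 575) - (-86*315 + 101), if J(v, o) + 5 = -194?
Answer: 26790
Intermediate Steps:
J(v, o) = -199 (J(v, o) = -5 - 194 = -199)
J(-625, 575) - (-86*315 + 101) = -199 - (-86*315 + 101) = -199 - (-27090 + 101) = -199 - 1*(-26989) = -199 + 26989 = 26790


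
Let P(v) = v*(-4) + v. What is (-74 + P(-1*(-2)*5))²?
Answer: 10816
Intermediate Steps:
P(v) = -3*v (P(v) = -4*v + v = -3*v)
(-74 + P(-1*(-2)*5))² = (-74 - 3*(-1*(-2))*5)² = (-74 - 6*5)² = (-74 - 3*10)² = (-74 - 30)² = (-104)² = 10816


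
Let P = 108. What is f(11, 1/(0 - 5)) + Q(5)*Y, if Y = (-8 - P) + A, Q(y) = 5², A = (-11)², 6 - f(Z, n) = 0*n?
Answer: 131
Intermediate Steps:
f(Z, n) = 6 (f(Z, n) = 6 - 0*n = 6 - 1*0 = 6 + 0 = 6)
A = 121
Q(y) = 25
Y = 5 (Y = (-8 - 1*108) + 121 = (-8 - 108) + 121 = -116 + 121 = 5)
f(11, 1/(0 - 5)) + Q(5)*Y = 6 + 25*5 = 6 + 125 = 131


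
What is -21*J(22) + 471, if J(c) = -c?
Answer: 933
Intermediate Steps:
-21*J(22) + 471 = -(-21)*22 + 471 = -21*(-22) + 471 = 462 + 471 = 933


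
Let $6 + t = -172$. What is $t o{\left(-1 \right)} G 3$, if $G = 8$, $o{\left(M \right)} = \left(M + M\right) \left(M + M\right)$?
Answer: $-17088$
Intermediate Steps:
$o{\left(M \right)} = 4 M^{2}$ ($o{\left(M \right)} = 2 M 2 M = 4 M^{2}$)
$t = -178$ ($t = -6 - 172 = -178$)
$t o{\left(-1 \right)} G 3 = - 178 \cdot 4 \left(-1\right)^{2} \cdot 8 \cdot 3 = - 178 \cdot 4 \cdot 1 \cdot 8 \cdot 3 = - 178 \cdot 4 \cdot 8 \cdot 3 = - 178 \cdot 32 \cdot 3 = \left(-178\right) 96 = -17088$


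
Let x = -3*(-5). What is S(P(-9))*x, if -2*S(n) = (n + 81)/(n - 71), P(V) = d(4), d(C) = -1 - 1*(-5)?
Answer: 1275/134 ≈ 9.5149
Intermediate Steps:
d(C) = 4 (d(C) = -1 + 5 = 4)
P(V) = 4
x = 15
S(n) = -(81 + n)/(2*(-71 + n)) (S(n) = -(n + 81)/(2*(n - 71)) = -(81 + n)/(2*(-71 + n)))
S(P(-9))*x = ((-81 - 1*4)/(2*(-71 + 4)))*15 = ((½)*(-81 - 4)/(-67))*15 = ((½)*(-1/67)*(-85))*15 = (85/134)*15 = 1275/134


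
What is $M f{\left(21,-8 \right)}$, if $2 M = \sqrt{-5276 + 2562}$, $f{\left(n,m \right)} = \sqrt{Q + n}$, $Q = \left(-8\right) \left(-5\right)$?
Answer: $\frac{i \sqrt{165554}}{2} \approx 203.44 i$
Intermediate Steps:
$Q = 40$
$f{\left(n,m \right)} = \sqrt{40 + n}$
$M = \frac{i \sqrt{2714}}{2}$ ($M = \frac{\sqrt{-5276 + 2562}}{2} = \frac{\sqrt{-2714}}{2} = \frac{i \sqrt{2714}}{2} \approx 26.048 i$)
$M f{\left(21,-8 \right)} = \frac{i \sqrt{2714}}{2} \sqrt{40 + 21} = \frac{i \sqrt{2714}}{2} \sqrt{61} = \frac{i \sqrt{165554}}{2}$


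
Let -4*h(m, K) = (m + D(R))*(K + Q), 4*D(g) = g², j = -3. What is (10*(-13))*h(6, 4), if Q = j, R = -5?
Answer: 3185/8 ≈ 398.13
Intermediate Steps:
Q = -3
D(g) = g²/4
h(m, K) = -(-3 + K)*(25/4 + m)/4 (h(m, K) = -(m + (¼)*(-5)²)*(K - 3)/4 = -(m + (¼)*25)*(-3 + K)/4 = -(m + 25/4)*(-3 + K)/4 = -(25/4 + m)*(-3 + K)/4 = -(-3 + K)*(25/4 + m)/4)
(10*(-13))*h(6, 4) = (10*(-13))*(75/16 - 25/16*4 + (¾)*6 - ¼*4*6) = -130*(75/16 - 25/4 + 9/2 - 6) = -130*(-49/16) = 3185/8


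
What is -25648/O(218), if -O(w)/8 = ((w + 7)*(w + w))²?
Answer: 1603/4811805000 ≈ 3.3314e-7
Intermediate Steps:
O(w) = -32*w²*(7 + w)² (O(w) = -8*(w + 7)²*(w + w)² = -8*4*w²*(7 + w)² = -32*w²*(7 + w)²)
-25648/O(218) = -25648*(-1/(1520768*(7 + 218)²)) = -25648/((-32*47524*225²)) = -25648/((-32*47524*50625)) = -25648/(-76988880000) = -25648*(-1/76988880000) = 1603/4811805000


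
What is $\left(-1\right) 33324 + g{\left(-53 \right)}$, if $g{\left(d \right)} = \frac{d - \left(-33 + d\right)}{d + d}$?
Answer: $- \frac{3532377}{106} \approx -33324.0$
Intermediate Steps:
$g{\left(d \right)} = \frac{33}{2 d}$
$\left(-1\right) 33324 + g{\left(-53 \right)} = \left(-1\right) 33324 + \frac{33}{2 \left(-53\right)} = -33324 + \frac{33}{2} \left(- \frac{1}{53}\right) = -33324 - \frac{33}{106} = - \frac{3532377}{106}$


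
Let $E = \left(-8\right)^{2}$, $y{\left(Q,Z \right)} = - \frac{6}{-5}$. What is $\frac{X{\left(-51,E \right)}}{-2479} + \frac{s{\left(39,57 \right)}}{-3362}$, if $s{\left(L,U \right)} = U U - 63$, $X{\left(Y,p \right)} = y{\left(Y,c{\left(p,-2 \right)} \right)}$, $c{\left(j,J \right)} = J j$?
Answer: $- \frac{19755321}{20835995} \approx -0.94813$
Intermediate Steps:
$y{\left(Q,Z \right)} = \frac{6}{5}$ ($y{\left(Q,Z \right)} = \left(-6\right) \left(- \frac{1}{5}\right) = \frac{6}{5}$)
$E = 64$
$X{\left(Y,p \right)} = \frac{6}{5}$
$s{\left(L,U \right)} = -63 + U^{2}$ ($s{\left(L,U \right)} = U^{2} - 63 = -63 + U^{2}$)
$\frac{X{\left(-51,E \right)}}{-2479} + \frac{s{\left(39,57 \right)}}{-3362} = \frac{6}{5 \left(-2479\right)} + \frac{-63 + 57^{2}}{-3362} = \frac{6}{5} \left(- \frac{1}{2479}\right) + \left(-63 + 3249\right) \left(- \frac{1}{3362}\right) = - \frac{6}{12395} + 3186 \left(- \frac{1}{3362}\right) = - \frac{6}{12395} - \frac{1593}{1681} = - \frac{19755321}{20835995}$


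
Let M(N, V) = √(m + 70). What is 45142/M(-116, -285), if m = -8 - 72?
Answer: -22571*I*√10/5 ≈ -14275.0*I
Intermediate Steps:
m = -80
M(N, V) = I*√10 (M(N, V) = √(-80 + 70) = √(-10) = I*√10)
45142/M(-116, -285) = 45142/((I*√10)) = 45142*(-I*√10/10) = -22571*I*√10/5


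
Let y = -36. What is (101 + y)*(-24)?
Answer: -1560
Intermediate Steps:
(101 + y)*(-24) = (101 - 36)*(-24) = 65*(-24) = -1560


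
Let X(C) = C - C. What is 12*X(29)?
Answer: 0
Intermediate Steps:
X(C) = 0
12*X(29) = 12*0 = 0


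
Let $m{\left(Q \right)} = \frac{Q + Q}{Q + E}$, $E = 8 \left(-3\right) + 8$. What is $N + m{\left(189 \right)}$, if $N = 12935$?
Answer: $\frac{2238133}{173} \approx 12937.0$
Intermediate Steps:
$E = -16$ ($E = -24 + 8 = -16$)
$m{\left(Q \right)} = \frac{2 Q}{-16 + Q}$ ($m{\left(Q \right)} = \frac{Q + Q}{Q - 16} = \frac{2 Q}{-16 + Q}$)
$N + m{\left(189 \right)} = 12935 + 2 \cdot 189 \frac{1}{-16 + 189} = 12935 + 2 \cdot 189 \cdot \frac{1}{173} = 12935 + \frac{378}{173} = \frac{2238133}{173}$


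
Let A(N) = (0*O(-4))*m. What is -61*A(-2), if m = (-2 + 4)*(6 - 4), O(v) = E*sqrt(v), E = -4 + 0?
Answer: 0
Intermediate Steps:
E = -4
O(v) = -4*sqrt(v)
m = 4 (m = 2*2 = 4)
A(N) = 0 (A(N) = (0*(-8*I))*4 = 0*4 = 0)
-61*A(-2) = -61*0 = 0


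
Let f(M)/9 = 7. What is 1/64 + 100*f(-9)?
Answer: 403201/64 ≈ 6300.0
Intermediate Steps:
f(M) = 63 (f(M) = 9*7 = 63)
1/64 + 100*f(-9) = 1/64 + 100*63 = 1/64 + 6300 = 403201/64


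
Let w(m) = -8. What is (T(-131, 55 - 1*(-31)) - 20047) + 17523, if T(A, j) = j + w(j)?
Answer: -2446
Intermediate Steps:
T(A, j) = -8 + j (T(A, j) = j - 8 = -8 + j)
(T(-131, 55 - 1*(-31)) - 20047) + 17523 = ((-8 + (55 - 1*(-31))) - 20047) + 17523 = ((-8 + (55 + 31)) - 20047) + 17523 = ((-8 + 86) - 20047) + 17523 = (78 - 20047) + 17523 = -19969 + 17523 = -2446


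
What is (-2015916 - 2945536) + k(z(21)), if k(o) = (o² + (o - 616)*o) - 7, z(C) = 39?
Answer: -4982441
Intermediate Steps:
k(o) = -7 + o² + o*(-616 + o) (k(o) = (o² + (-616 + o)*o) - 7 = (o² + o*(-616 + o)) - 7 = -7 + o² + o*(-616 + o))
(-2015916 - 2945536) + k(z(21)) = (-2015916 - 2945536) + (-7 - 616*39 + 2*39²) = -4961452 + (-7 - 24024 + 2*1521) = -4961452 + (-7 - 24024 + 3042) = -4961452 - 20989 = -4982441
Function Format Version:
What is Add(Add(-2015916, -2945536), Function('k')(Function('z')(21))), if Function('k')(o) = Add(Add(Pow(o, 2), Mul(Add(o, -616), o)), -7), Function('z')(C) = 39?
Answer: -4982441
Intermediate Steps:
Function('k')(o) = Add(-7, Pow(o, 2), Mul(o, Add(-616, o))) (Function('k')(o) = Add(Add(Pow(o, 2), Mul(Add(-616, o), o)), -7) = Add(Add(Pow(o, 2), Mul(o, Add(-616, o))), -7) = Add(-7, Pow(o, 2), Mul(o, Add(-616, o))))
Add(Add(-2015916, -2945536), Function('k')(Function('z')(21))) = Add(Add(-2015916, -2945536), Add(-7, Mul(-616, 39), Mul(2, Pow(39, 2)))) = Add(-4961452, Add(-7, -24024, Mul(2, 1521))) = Add(-4961452, Add(-7, -24024, 3042)) = Add(-4961452, -20989) = -4982441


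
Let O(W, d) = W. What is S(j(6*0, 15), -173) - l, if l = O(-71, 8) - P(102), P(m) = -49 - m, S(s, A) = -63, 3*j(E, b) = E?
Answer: -143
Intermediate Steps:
j(E, b) = E/3
l = 80 (l = -71 - (-49 - 1*102) = -71 - (-49 - 102) = -71 - 1*(-151) = -71 + 151 = 80)
S(j(6*0, 15), -173) - l = -63 - 1*80 = -63 - 80 = -143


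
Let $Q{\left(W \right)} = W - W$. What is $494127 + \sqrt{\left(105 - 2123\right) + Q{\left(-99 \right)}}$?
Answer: $494127 + i \sqrt{2018} \approx 4.9413 \cdot 10^{5} + 44.922 i$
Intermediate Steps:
$Q{\left(W \right)} = 0$
$494127 + \sqrt{\left(105 - 2123\right) + Q{\left(-99 \right)}} = 494127 + \sqrt{\left(105 - 2123\right) + 0} = 494127 + \sqrt{-2018 + 0} = 494127 + \sqrt{-2018} = 494127 + i \sqrt{2018}$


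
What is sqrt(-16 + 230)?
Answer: sqrt(214) ≈ 14.629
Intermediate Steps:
sqrt(-16 + 230) = sqrt(214)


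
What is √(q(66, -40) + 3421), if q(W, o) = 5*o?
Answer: √3221 ≈ 56.754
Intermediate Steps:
√(q(66, -40) + 3421) = √(5*(-40) + 3421) = √(-200 + 3421) = √3221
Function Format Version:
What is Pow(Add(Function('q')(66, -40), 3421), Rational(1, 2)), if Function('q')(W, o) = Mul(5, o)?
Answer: Pow(3221, Rational(1, 2)) ≈ 56.754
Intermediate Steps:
Pow(Add(Function('q')(66, -40), 3421), Rational(1, 2)) = Pow(Add(Mul(5, -40), 3421), Rational(1, 2)) = Pow(Add(-200, 3421), Rational(1, 2)) = Pow(3221, Rational(1, 2))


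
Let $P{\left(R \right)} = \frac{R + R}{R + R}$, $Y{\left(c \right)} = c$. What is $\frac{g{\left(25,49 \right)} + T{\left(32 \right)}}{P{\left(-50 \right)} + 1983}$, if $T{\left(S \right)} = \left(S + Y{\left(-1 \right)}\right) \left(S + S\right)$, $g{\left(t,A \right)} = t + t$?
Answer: $\frac{1017}{992} \approx 1.0252$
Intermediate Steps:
$g{\left(t,A \right)} = 2 t$
$T{\left(S \right)} = 2 S \left(-1 + S\right)$ ($T{\left(S \right)} = \left(S - 1\right) \left(S + S\right) = \left(-1 + S\right) 2 S = 2 S \left(-1 + S\right)$)
$P{\left(R \right)} = 1$ ($P{\left(R \right)} = \frac{2 R}{2 R} = 2 R \frac{1}{2 R} = 1$)
$\frac{g{\left(25,49 \right)} + T{\left(32 \right)}}{P{\left(-50 \right)} + 1983} = \frac{2 \cdot 25 + 2 \cdot 32 \left(-1 + 32\right)}{1 + 1983} = \frac{50 + 2 \cdot 32 \cdot 31}{1984} = \left(50 + 1984\right) \frac{1}{1984} = 2034 \cdot \frac{1}{1984} = \frac{1017}{992}$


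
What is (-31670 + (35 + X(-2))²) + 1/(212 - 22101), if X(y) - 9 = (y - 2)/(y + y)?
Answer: -648899406/21889 ≈ -29645.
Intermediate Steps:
X(y) = 9 + (-2 + y)/(2*y) (X(y) = 9 + (y - 2)/(y + y) = 9 + (-2 + y)/((2*y)) = 9 + (-2 + y)*(1/(2*y)) = 9 + (-2 + y)/(2*y))
(-31670 + (35 + X(-2))²) + 1/(212 - 22101) = (-31670 + (35 + (19/2 - 1/(-2)))²) + 1/(212 - 22101) = (-31670 + (35 + (19/2 - 1*(-½)))²) + 1/(-21889) = (-31670 + (35 + (19/2 + ½))²) - 1/21889 = (-31670 + (35 + 10)²) - 1/21889 = (-31670 + 45²) - 1/21889 = (-31670 + 2025) - 1/21889 = -29645 - 1/21889 = -648899406/21889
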